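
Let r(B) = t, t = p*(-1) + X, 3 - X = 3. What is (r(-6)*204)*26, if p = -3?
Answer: 15912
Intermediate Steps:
X = 0 (X = 3 - 1*3 = 3 - 3 = 0)
t = 3 (t = -3*(-1) + 0 = 3 + 0 = 3)
r(B) = 3
(r(-6)*204)*26 = (3*204)*26 = 612*26 = 15912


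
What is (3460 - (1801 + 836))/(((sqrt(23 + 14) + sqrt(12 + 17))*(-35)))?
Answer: -823/(35*sqrt(29) + 35*sqrt(37)) ≈ -2.0504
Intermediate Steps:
(3460 - (1801 + 836))/(((sqrt(23 + 14) + sqrt(12 + 17))*(-35))) = (3460 - 1*2637)/(((sqrt(37) + sqrt(29))*(-35))) = (3460 - 2637)/(((sqrt(29) + sqrt(37))*(-35))) = 823/(-35*sqrt(29) - 35*sqrt(37))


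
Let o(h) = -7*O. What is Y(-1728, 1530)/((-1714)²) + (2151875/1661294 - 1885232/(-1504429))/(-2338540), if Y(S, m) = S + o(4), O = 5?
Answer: -2580734003243510724397/4292641695410474358581960 ≈ -0.00060120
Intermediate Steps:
o(h) = -35 (o(h) = -7*5 = -35)
Y(S, m) = -35 + S (Y(S, m) = S - 35 = -35 + S)
Y(-1728, 1530)/((-1714)²) + (2151875/1661294 - 1885232/(-1504429))/(-2338540) = (-35 - 1728)/((-1714)²) + (2151875/1661294 - 1885232/(-1504429))/(-2338540) = -1763/2937796 + (2151875*(1/1661294) - 1885232*(-1/1504429))*(-1/2338540) = -1763*1/2937796 + (2151875/1661294 + 1885232/1504429)*(-1/2338540) = -1763/2937796 + (6369267764583/2499298871126)*(-1/2338540) = -1763/2937796 - 6369267764583/5844710382082996040 = -2580734003243510724397/4292641695410474358581960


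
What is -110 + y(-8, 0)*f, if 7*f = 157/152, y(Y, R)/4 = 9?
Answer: -27847/266 ≈ -104.69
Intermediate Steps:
y(Y, R) = 36 (y(Y, R) = 4*9 = 36)
f = 157/1064 (f = (157/152)/7 = (157*(1/152))/7 = (⅐)*(157/152) = 157/1064 ≈ 0.14756)
-110 + y(-8, 0)*f = -110 + 36*(157/1064) = -110 + 1413/266 = -27847/266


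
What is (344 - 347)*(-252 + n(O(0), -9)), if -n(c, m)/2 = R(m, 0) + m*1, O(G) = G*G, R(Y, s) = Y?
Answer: 648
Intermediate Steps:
O(G) = G²
n(c, m) = -4*m (n(c, m) = -2*(m + m*1) = -2*(m + m) = -4*m)
(344 - 347)*(-252 + n(O(0), -9)) = (344 - 347)*(-252 - 4*(-9)) = -3*(-252 + 36) = -3*(-216) = 648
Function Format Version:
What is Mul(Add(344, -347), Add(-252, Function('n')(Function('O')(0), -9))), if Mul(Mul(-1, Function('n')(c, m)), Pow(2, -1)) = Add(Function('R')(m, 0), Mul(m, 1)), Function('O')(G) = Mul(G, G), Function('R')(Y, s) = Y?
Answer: 648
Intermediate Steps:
Function('O')(G) = Pow(G, 2)
Function('n')(c, m) = Mul(-4, m) (Function('n')(c, m) = Mul(-2, Add(m, Mul(m, 1))) = Mul(-2, Add(m, m)) = Mul(-2, Mul(2, m)) = Mul(-4, m))
Mul(Add(344, -347), Add(-252, Function('n')(Function('O')(0), -9))) = Mul(Add(344, -347), Add(-252, Mul(-4, -9))) = Mul(-3, Add(-252, 36)) = Mul(-3, -216) = 648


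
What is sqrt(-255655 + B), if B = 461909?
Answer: sqrt(206254) ≈ 454.15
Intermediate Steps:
sqrt(-255655 + B) = sqrt(-255655 + 461909) = sqrt(206254)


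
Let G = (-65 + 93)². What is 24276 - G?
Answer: 23492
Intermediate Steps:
G = 784 (G = 28² = 784)
24276 - G = 24276 - 1*784 = 24276 - 784 = 23492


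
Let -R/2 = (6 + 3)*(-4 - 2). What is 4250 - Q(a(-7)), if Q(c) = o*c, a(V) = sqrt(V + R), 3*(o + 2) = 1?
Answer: 4250 + 5*sqrt(101)/3 ≈ 4266.8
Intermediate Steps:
o = -5/3 (o = -2 + (1/3)*1 = -2 + 1/3 = -5/3 ≈ -1.6667)
R = 108 (R = -2*(6 + 3)*(-4 - 2) = -18*(-6) = -2*(-54) = 108)
a(V) = sqrt(108 + V) (a(V) = sqrt(V + 108) = sqrt(108 + V))
Q(c) = -5*c/3
4250 - Q(a(-7)) = 4250 - (-5)*sqrt(108 - 7)/3 = 4250 - (-5)*sqrt(101)/3 = 4250 + 5*sqrt(101)/3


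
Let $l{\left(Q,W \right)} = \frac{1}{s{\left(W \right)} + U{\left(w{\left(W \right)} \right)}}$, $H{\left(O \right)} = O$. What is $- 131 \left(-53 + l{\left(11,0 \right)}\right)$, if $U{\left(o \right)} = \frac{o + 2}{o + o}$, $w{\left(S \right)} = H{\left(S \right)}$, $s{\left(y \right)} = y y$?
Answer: $6943$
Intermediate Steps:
$s{\left(y \right)} = y^{2}$
$w{\left(S \right)} = S$
$U{\left(o \right)} = \frac{2 + o}{2 o}$
$l{\left(Q,W \right)} = \frac{1}{W^{2} + \frac{2 + W}{2 W}}$
$- 131 \left(-53 + l{\left(11,0 \right)}\right) = - 131 \left(-53 + 2 \cdot 0 \frac{1}{2 + 0 + 2 \cdot 0^{3}}\right) = - 131 \left(-53 + 2 \cdot 0 \frac{1}{2 + 0 + 2 \cdot 0}\right) = - 131 \left(-53 + 2 \cdot 0 \frac{1}{2 + 0 + 0}\right) = - 131 \left(-53 + 2 \cdot 0 \cdot \frac{1}{2}\right) = - 131 \left(-53 + 0\right) = \left(-131\right) \left(-53\right) = 6943$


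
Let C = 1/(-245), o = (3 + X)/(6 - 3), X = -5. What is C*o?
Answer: 2/735 ≈ 0.0027211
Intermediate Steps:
o = -⅔ (o = (3 - 5)/(6 - 3) = -2/3 = -2*⅓ = -⅔ ≈ -0.66667)
C = -1/245 ≈ -0.0040816
C*o = -1/245*(-⅔) = 2/735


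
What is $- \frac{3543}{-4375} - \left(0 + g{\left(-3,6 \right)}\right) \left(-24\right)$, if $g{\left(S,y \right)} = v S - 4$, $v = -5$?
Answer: $\frac{1158543}{4375} \approx 264.81$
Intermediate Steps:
$g{\left(S,y \right)} = -4 - 5 S$ ($g{\left(S,y \right)} = - 5 S - 4 = -4 - 5 S$)
$- \frac{3543}{-4375} - \left(0 + g{\left(-3,6 \right)}\right) \left(-24\right) = - \frac{3543}{-4375} - \left(0 - -11\right) \left(-24\right) = \left(-3543\right) \left(- \frac{1}{4375}\right) - \left(0 + \left(-4 + 15\right)\right) \left(-24\right) = \frac{3543}{4375} - \left(0 + 11\right) \left(-24\right) = \frac{3543}{4375} - 11 \left(-24\right) = \frac{3543}{4375} - -264 = \frac{3543}{4375} + 264 = \frac{1158543}{4375}$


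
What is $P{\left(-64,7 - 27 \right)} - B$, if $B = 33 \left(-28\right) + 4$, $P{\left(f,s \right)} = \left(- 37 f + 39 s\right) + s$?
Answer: $2488$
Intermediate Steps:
$P{\left(f,s \right)} = - 37 f + 40 s$
$B = -920$ ($B = -924 + 4 = -920$)
$P{\left(-64,7 - 27 \right)} - B = \left(\left(-37\right) \left(-64\right) + 40 \left(7 - 27\right)\right) - -920 = \left(2368 + 40 \left(-20\right)\right) + 920 = \left(2368 - 800\right) + 920 = 1568 + 920 = 2488$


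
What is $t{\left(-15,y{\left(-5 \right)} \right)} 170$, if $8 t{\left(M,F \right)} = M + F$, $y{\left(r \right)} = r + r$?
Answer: $- \frac{2125}{4} \approx -531.25$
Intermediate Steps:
$y{\left(r \right)} = 2 r$
$t{\left(M,F \right)} = \frac{F}{8} + \frac{M}{8}$ ($t{\left(M,F \right)} = \frac{M + F}{8} = \frac{F + M}{8} = \frac{F}{8} + \frac{M}{8}$)
$t{\left(-15,y{\left(-5 \right)} \right)} 170 = \left(\frac{2 \left(-5\right)}{8} + \frac{1}{8} \left(-15\right)\right) 170 = \left(\frac{1}{8} \left(-10\right) - \frac{15}{8}\right) 170 = \left(- \frac{5}{4} - \frac{15}{8}\right) 170 = \left(- \frac{25}{8}\right) 170 = - \frac{2125}{4}$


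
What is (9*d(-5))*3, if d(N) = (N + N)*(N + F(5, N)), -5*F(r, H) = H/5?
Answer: 1296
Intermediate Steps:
F(r, H) = -H/25 (F(r, H) = -H/(5*5) = -H/25)
d(N) = 48*N²/25 (d(N) = (N + N)*(N - N/25) = (2*N)*(24*N/25) = 48*N²/25)
(9*d(-5))*3 = (9*((48/25)*(-5)²))*3 = (9*((48/25)*25))*3 = (9*48)*3 = 432*3 = 1296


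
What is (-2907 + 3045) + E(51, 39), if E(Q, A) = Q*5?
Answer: 393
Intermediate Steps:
E(Q, A) = 5*Q
(-2907 + 3045) + E(51, 39) = (-2907 + 3045) + 5*51 = 138 + 255 = 393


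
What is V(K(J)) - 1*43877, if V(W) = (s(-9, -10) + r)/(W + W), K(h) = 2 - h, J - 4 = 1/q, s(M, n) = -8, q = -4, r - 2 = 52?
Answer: -307231/7 ≈ -43890.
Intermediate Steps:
r = 54 (r = 2 + 52 = 54)
J = 15/4 (J = 4 + 1/(-4) = 4 - 1/4 = 15/4 ≈ 3.7500)
V(W) = 23/W (V(W) = (-8 + 54)/(W + W) = 46/((2*W)) = 46*(1/(2*W)) = 23/W)
V(K(J)) - 1*43877 = 23/(2 - 1*15/4) - 1*43877 = 23/(2 - 15/4) - 43877 = 23/(-7/4) - 43877 = 23*(-4/7) - 43877 = -92/7 - 43877 = -307231/7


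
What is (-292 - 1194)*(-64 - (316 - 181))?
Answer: 295714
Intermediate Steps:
(-292 - 1194)*(-64 - (316 - 181)) = -1486*(-64 - 1*135) = -1486*(-64 - 135) = -1486*(-199) = 295714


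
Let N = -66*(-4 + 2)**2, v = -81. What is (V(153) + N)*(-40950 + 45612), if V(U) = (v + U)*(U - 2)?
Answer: 49454496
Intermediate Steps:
V(U) = (-81 + U)*(-2 + U) (V(U) = (-81 + U)*(U - 2) = (-81 + U)*(-2 + U))
N = -264 (N = -66*(-2)**2 = -66*4 = -264)
(V(153) + N)*(-40950 + 45612) = ((162 + 153**2 - 83*153) - 264)*(-40950 + 45612) = ((162 + 23409 - 12699) - 264)*4662 = (10872 - 264)*4662 = 10608*4662 = 49454496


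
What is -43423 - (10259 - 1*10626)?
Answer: -43056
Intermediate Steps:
-43423 - (10259 - 1*10626) = -43423 - (10259 - 10626) = -43423 - 1*(-367) = -43423 + 367 = -43056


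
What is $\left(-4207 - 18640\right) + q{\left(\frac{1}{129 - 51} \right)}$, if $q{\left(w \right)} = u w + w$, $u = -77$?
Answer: $- \frac{891071}{39} \approx -22848.0$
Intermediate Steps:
$q{\left(w \right)} = - 76 w$ ($q{\left(w \right)} = - 77 w + w = - 76 w$)
$\left(-4207 - 18640\right) + q{\left(\frac{1}{129 - 51} \right)} = \left(-4207 - 18640\right) - \frac{76}{129 - 51} = -22847 - \frac{76}{78} = -22847 - \frac{38}{39} = - \frac{891071}{39}$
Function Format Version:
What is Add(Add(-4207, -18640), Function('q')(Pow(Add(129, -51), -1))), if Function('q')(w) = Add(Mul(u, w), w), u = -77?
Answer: Rational(-891071, 39) ≈ -22848.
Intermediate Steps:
Function('q')(w) = Mul(-76, w) (Function('q')(w) = Add(Mul(-77, w), w) = Mul(-76, w))
Add(Add(-4207, -18640), Function('q')(Pow(Add(129, -51), -1))) = Add(Add(-4207, -18640), Mul(-76, Pow(Add(129, -51), -1))) = Add(-22847, Mul(-76, Pow(78, -1))) = Add(-22847, Mul(-76, Rational(1, 78))) = Add(-22847, Rational(-38, 39)) = Rational(-891071, 39)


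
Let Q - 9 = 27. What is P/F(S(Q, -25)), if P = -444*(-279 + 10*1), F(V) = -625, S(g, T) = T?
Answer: -119436/625 ≈ -191.10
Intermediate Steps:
Q = 36 (Q = 9 + 27 = 36)
P = 119436 (P = -444*(-279 + 10) = -444*(-269) = 119436)
P/F(S(Q, -25)) = 119436/(-625) = 119436*(-1/625) = -119436/625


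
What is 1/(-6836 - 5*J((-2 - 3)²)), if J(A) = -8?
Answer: -1/6796 ≈ -0.00014715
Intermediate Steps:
1/(-6836 - 5*J((-2 - 3)²)) = 1/(-6836 - 5*(-8)) = 1/(-6836 + 40) = 1/(-6796) = -1/6796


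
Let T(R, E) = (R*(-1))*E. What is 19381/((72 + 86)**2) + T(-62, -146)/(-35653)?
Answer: 916964921/890041492 ≈ 1.0303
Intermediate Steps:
T(R, E) = -E*R (T(R, E) = (-R)*E = -E*R)
19381/((72 + 86)**2) + T(-62, -146)/(-35653) = 19381/((72 + 86)**2) - 1*(-146)*(-62)/(-35653) = 19381/(158**2) - 9052*(-1/35653) = 19381/24964 + 9052/35653 = 916964921/890041492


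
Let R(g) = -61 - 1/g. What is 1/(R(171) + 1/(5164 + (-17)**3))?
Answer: -42921/2618261 ≈ -0.016393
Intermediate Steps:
1/(R(171) + 1/(5164 + (-17)**3)) = 1/((-61 - 1/171) + 1/(5164 + (-17)**3)) = 1/((-61 - 1*1/171) + 1/(5164 - 4913)) = 1/((-61 - 1/171) + 1/251) = 1/(-10432/171 + 1/251) = 1/(-2618261/42921) = -42921/2618261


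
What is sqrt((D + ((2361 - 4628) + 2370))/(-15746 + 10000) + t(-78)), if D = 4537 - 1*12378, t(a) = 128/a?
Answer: I*sqrt(129387)/663 ≈ 0.54254*I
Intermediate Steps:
D = -7841 (D = 4537 - 12378 = -7841)
sqrt((D + ((2361 - 4628) + 2370))/(-15746 + 10000) + t(-78)) = sqrt((-7841 + ((2361 - 4628) + 2370))/(-15746 + 10000) + 128/(-78)) = sqrt((-7841 + (-2267 + 2370))/(-5746) + 128*(-1/78)) = sqrt((-7841 + 103)*(-1/5746) - 64/39) = sqrt(-7738*(-1/5746) - 64/39) = sqrt(3869/2873 - 64/39) = sqrt(-2537/8619) = I*sqrt(129387)/663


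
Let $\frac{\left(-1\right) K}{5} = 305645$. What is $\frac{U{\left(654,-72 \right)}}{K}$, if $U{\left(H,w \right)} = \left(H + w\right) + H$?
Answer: $- \frac{1236}{1528225} \approx -0.00080878$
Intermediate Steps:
$K = -1528225$ ($K = \left(-5\right) 305645 = -1528225$)
$U{\left(H,w \right)} = w + 2 H$
$\frac{U{\left(654,-72 \right)}}{K} = \frac{-72 + 2 \cdot 654}{-1528225} = \left(-72 + 1308\right) \left(- \frac{1}{1528225}\right) = 1236 \left(- \frac{1}{1528225}\right) = - \frac{1236}{1528225}$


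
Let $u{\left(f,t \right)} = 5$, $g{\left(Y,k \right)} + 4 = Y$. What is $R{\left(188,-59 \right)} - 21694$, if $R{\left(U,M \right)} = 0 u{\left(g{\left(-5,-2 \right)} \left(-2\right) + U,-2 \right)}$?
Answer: $-21694$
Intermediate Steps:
$g{\left(Y,k \right)} = -4 + Y$
$R{\left(U,M \right)} = 0$ ($R{\left(U,M \right)} = 0 \cdot 5 = 0$)
$R{\left(188,-59 \right)} - 21694 = 0 - 21694 = -21694$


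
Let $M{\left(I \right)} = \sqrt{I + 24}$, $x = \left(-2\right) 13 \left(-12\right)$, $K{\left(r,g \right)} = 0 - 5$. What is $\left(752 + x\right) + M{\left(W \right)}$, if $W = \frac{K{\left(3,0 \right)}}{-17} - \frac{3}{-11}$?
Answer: $1064 + \frac{\sqrt{859078}}{187} \approx 1069.0$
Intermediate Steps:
$K{\left(r,g \right)} = -5$
$x = 312$ ($x = \left(-26\right) \left(-12\right) = 312$)
$W = \frac{106}{187}$ ($W = - \frac{5}{-17} - \frac{3}{-11} = \left(-5\right) \left(- \frac{1}{17}\right) - - \frac{3}{11} = \frac{5}{17} + \frac{3}{11} = \frac{106}{187} \approx 0.56684$)
$M{\left(I \right)} = \sqrt{24 + I}$
$\left(752 + x\right) + M{\left(W \right)} = \left(752 + 312\right) + \sqrt{24 + \frac{106}{187}} = 1064 + \sqrt{\frac{4594}{187}} = 1064 + \frac{\sqrt{859078}}{187}$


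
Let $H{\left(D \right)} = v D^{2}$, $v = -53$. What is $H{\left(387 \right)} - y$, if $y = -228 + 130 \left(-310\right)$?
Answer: $-7897229$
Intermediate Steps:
$H{\left(D \right)} = - 53 D^{2}$
$y = -40528$ ($y = -228 - 40300 = -40528$)
$H{\left(387 \right)} - y = - 53 \cdot 387^{2} - -40528 = \left(-53\right) 149769 + 40528 = -7937757 + 40528 = -7897229$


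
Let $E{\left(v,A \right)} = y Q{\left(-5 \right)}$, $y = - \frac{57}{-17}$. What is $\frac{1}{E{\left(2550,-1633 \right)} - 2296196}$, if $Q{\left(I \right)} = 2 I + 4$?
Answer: $- \frac{17}{39035674} \approx -4.355 \cdot 10^{-7}$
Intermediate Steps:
$Q{\left(I \right)} = 4 + 2 I$
$y = \frac{57}{17}$ ($y = \left(-57\right) \left(- \frac{1}{17}\right) = \frac{57}{17} \approx 3.3529$)
$E{\left(v,A \right)} = - \frac{342}{17}$ ($E{\left(v,A \right)} = \frac{57 \left(4 + 2 \left(-5\right)\right)}{17} = \frac{57 \left(4 - 10\right)}{17} = \frac{57}{17} \left(-6\right) = - \frac{342}{17}$)
$\frac{1}{E{\left(2550,-1633 \right)} - 2296196} = \frac{1}{- \frac{342}{17} - 2296196} = \frac{1}{- \frac{39035674}{17}} = - \frac{17}{39035674}$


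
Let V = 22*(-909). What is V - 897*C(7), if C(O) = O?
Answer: -26277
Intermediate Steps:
V = -19998
V - 897*C(7) = -19998 - 897*7 = -19998 - 6279 = -26277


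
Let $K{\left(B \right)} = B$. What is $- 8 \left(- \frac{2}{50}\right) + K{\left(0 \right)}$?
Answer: $\frac{8}{25} \approx 0.32$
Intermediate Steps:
$- 8 \left(- \frac{2}{50}\right) + K{\left(0 \right)} = - 8 \left(- \frac{2}{50}\right) + 0 = - 8 \left(\left(-2\right) \frac{1}{50}\right) + 0 = \left(-8\right) \left(- \frac{1}{25}\right) + 0 = \frac{8}{25} + 0 = \frac{8}{25}$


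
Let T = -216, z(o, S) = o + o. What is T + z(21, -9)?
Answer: -174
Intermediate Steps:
z(o, S) = 2*o
T + z(21, -9) = -216 + 2*21 = -216 + 42 = -174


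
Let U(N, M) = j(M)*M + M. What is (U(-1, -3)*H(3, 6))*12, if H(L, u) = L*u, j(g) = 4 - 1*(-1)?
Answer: -3888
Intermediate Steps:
j(g) = 5 (j(g) = 4 + 1 = 5)
U(N, M) = 6*M (U(N, M) = 5*M + M = 6*M)
(U(-1, -3)*H(3, 6))*12 = ((6*(-3))*(3*6))*12 = -18*18*12 = -324*12 = -3888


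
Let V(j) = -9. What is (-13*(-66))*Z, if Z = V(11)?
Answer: -7722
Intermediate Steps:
Z = -9
(-13*(-66))*Z = -13*(-66)*(-9) = 858*(-9) = -7722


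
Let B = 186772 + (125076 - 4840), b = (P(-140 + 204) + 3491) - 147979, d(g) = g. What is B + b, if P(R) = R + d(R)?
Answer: 162648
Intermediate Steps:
P(R) = 2*R (P(R) = R + R = 2*R)
b = -144360 (b = (2*(-140 + 204) + 3491) - 147979 = (2*64 + 3491) - 147979 = (128 + 3491) - 147979 = 3619 - 147979 = -144360)
B = 307008 (B = 186772 + 120236 = 307008)
B + b = 307008 - 144360 = 162648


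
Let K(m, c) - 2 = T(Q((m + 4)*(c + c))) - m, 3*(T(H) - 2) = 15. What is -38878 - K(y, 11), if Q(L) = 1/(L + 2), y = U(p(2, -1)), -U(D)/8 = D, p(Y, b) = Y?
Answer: -38903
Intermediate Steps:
U(D) = -8*D
y = -16 (y = -8*2 = -16)
Q(L) = 1/(2 + L)
T(H) = 7 (T(H) = 2 + (⅓)*15 = 2 + 5 = 7)
K(m, c) = 9 - m (K(m, c) = 2 + (7 - m) = 9 - m)
-38878 - K(y, 11) = -38878 - (9 - 1*(-16)) = -38878 - (9 + 16) = -38878 - 1*25 = -38878 - 25 = -38903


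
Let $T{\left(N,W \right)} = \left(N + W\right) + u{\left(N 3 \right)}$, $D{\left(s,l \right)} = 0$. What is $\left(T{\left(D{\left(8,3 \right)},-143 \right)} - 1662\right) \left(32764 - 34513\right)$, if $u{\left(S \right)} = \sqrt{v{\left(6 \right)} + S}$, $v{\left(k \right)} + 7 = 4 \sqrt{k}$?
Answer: $3156945 - 1749 \sqrt{-7 + 4 \sqrt{6}} \approx 3.154 \cdot 10^{6}$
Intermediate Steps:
$v{\left(k \right)} = -7 + 4 \sqrt{k}$
$u{\left(S \right)} = \sqrt{-7 + S + 4 \sqrt{6}}$ ($u{\left(S \right)} = \sqrt{\left(-7 + 4 \sqrt{6}\right) + S} = \sqrt{-7 + S + 4 \sqrt{6}}$)
$T{\left(N,W \right)} = N + W + \sqrt{-7 + 3 N + 4 \sqrt{6}}$ ($T{\left(N,W \right)} = \left(N + W\right) + \sqrt{-7 + N 3 + 4 \sqrt{6}} = \left(N + W\right) + \sqrt{-7 + 3 N + 4 \sqrt{6}} = N + W + \sqrt{-7 + 3 N + 4 \sqrt{6}}$)
$\left(T{\left(D{\left(8,3 \right)},-143 \right)} - 1662\right) \left(32764 - 34513\right) = \left(\left(0 - 143 + \sqrt{-7 + 3 \cdot 0 + 4 \sqrt{6}}\right) - 1662\right) \left(32764 - 34513\right) = \left(\left(0 - 143 + \sqrt{-7 + 0 + 4 \sqrt{6}}\right) - 1662\right) \left(-1749\right) = \left(\left(0 - 143 + \sqrt{-7 + 4 \sqrt{6}}\right) - 1662\right) \left(-1749\right) = \left(\left(-143 + \sqrt{-7 + 4 \sqrt{6}}\right) - 1662\right) \left(-1749\right) = \left(-1805 + \sqrt{-7 + 4 \sqrt{6}}\right) \left(-1749\right) = 3156945 - 1749 \sqrt{-7 + 4 \sqrt{6}}$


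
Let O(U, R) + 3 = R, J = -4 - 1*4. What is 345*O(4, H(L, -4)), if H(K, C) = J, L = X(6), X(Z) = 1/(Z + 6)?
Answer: -3795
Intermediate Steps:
X(Z) = 1/(6 + Z)
L = 1/12 (L = 1/(6 + 6) = 1/12 ≈ 0.083333)
J = -8 (J = -4 - 4 = -8)
H(K, C) = -8
O(U, R) = -3 + R
345*O(4, H(L, -4)) = 345*(-3 - 8) = 345*(-11) = -3795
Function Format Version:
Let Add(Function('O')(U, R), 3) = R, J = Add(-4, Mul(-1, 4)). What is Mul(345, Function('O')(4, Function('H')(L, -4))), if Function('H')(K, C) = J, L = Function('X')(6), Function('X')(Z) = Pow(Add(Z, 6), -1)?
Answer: -3795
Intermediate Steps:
Function('X')(Z) = Pow(Add(6, Z), -1)
L = Rational(1, 12) (L = Pow(Add(6, 6), -1) = Pow(12, -1) = Rational(1, 12) ≈ 0.083333)
J = -8 (J = Add(-4, -4) = -8)
Function('H')(K, C) = -8
Function('O')(U, R) = Add(-3, R)
Mul(345, Function('O')(4, Function('H')(L, -4))) = Mul(345, Add(-3, -8)) = Mul(345, -11) = -3795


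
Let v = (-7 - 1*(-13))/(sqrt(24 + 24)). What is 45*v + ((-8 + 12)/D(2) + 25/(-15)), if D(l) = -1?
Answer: -17/3 + 45*sqrt(3)/2 ≈ 33.305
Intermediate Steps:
v = sqrt(3)/2 (v = (-7 + 13)/(sqrt(48)) = 6/((4*sqrt(3))) = 6*(sqrt(3)/12) = sqrt(3)/2 ≈ 0.86602)
45*v + ((-8 + 12)/D(2) + 25/(-15)) = 45*(sqrt(3)/2) + ((-8 + 12)/(-1) + 25/(-15)) = 45*sqrt(3)/2 + (4*(-1) + 25*(-1/15)) = 45*sqrt(3)/2 + (-4 - 5/3) = 45*sqrt(3)/2 - 17/3 = -17/3 + 45*sqrt(3)/2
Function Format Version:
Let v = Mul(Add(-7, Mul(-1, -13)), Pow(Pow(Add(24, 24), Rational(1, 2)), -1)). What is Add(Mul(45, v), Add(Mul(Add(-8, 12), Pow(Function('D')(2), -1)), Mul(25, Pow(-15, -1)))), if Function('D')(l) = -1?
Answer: Add(Rational(-17, 3), Mul(Rational(45, 2), Pow(3, Rational(1, 2)))) ≈ 33.305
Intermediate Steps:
v = Mul(Rational(1, 2), Pow(3, Rational(1, 2))) (v = Mul(Add(-7, 13), Pow(Pow(48, Rational(1, 2)), -1)) = Mul(6, Pow(Mul(4, Pow(3, Rational(1, 2))), -1)) = Mul(6, Mul(Rational(1, 12), Pow(3, Rational(1, 2)))) = Mul(Rational(1, 2), Pow(3, Rational(1, 2))) ≈ 0.86602)
Add(Mul(45, v), Add(Mul(Add(-8, 12), Pow(Function('D')(2), -1)), Mul(25, Pow(-15, -1)))) = Add(Mul(45, Mul(Rational(1, 2), Pow(3, Rational(1, 2)))), Add(Mul(Add(-8, 12), Pow(-1, -1)), Mul(25, Pow(-15, -1)))) = Add(Mul(Rational(45, 2), Pow(3, Rational(1, 2))), Add(Mul(4, -1), Mul(25, Rational(-1, 15)))) = Add(Mul(Rational(45, 2), Pow(3, Rational(1, 2))), Add(-4, Rational(-5, 3))) = Add(Mul(Rational(45, 2), Pow(3, Rational(1, 2))), Rational(-17, 3)) = Add(Rational(-17, 3), Mul(Rational(45, 2), Pow(3, Rational(1, 2))))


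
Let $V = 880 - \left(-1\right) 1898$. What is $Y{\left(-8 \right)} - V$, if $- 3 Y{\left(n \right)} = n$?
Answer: $- \frac{8326}{3} \approx -2775.3$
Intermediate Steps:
$Y{\left(n \right)} = - \frac{n}{3}$
$V = 2778$ ($V = 880 - -1898 = 880 + 1898 = 2778$)
$Y{\left(-8 \right)} - V = \left(- \frac{1}{3}\right) \left(-8\right) - 2778 = \frac{8}{3} - 2778 = - \frac{8326}{3}$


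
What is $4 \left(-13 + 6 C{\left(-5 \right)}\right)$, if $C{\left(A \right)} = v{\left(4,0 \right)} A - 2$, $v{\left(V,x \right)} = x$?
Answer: $-100$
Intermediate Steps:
$C{\left(A \right)} = -2$ ($C{\left(A \right)} = 0 A - 2 = 0 - 2 = -2$)
$4 \left(-13 + 6 C{\left(-5 \right)}\right) = 4 \left(-13 + 6 \left(-2\right)\right) = 4 \left(-13 - 12\right) = 4 \left(-25\right) = -100$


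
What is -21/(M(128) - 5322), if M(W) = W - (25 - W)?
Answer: 7/1697 ≈ 0.0041249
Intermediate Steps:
M(W) = -25 + 2*W (M(W) = W + (-25 + W) = -25 + 2*W)
-21/(M(128) - 5322) = -21/((-25 + 2*128) - 5322) = -21/((-25 + 256) - 5322) = -21/(231 - 5322) = -21/(-5091) = -21*(-1/5091) = 7/1697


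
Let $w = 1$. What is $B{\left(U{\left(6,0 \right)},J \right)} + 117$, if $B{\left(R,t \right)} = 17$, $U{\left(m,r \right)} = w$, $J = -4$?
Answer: $134$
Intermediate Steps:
$U{\left(m,r \right)} = 1$
$B{\left(U{\left(6,0 \right)},J \right)} + 117 = 17 + 117 = 134$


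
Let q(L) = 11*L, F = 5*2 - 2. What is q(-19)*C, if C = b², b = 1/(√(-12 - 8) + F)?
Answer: 209*I/(4*(-11*I + 8*√5)) ≈ -1.3033 + 2.1194*I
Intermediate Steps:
F = 8 (F = 10 - 2 = 8)
b = 1/(8 + 2*I*√5) (b = 1/(√(-12 - 8) + 8) = 1/(√(-20) + 8) = 1/(2*I*√5 + 8) = 1/(8 + 2*I*√5) ≈ 0.095238 - 0.05324*I)
C = (2/21 - I*√5/42)² ≈ 0.0062358 - 0.010141*I
q(-19)*C = (11*(-19))*(1/(4*(4 + I*√5)²)) = -209/(4*(4 + I*√5)²)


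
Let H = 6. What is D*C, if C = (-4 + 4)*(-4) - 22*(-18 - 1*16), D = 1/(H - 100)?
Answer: -374/47 ≈ -7.9574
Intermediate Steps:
D = -1/94 (D = 1/(6 - 100) = 1/(-94) = -1/94 ≈ -0.010638)
C = 748 (C = 0*(-4) - 22*(-18 - 16) = 0 - 22*(-34) = 0 + 748 = 748)
D*C = -1/94*748 = -374/47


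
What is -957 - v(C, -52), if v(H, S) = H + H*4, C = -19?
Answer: -862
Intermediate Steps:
v(H, S) = 5*H (v(H, S) = H + 4*H = 5*H)
-957 - v(C, -52) = -957 - 5*(-19) = -957 - 1*(-95) = -957 + 95 = -862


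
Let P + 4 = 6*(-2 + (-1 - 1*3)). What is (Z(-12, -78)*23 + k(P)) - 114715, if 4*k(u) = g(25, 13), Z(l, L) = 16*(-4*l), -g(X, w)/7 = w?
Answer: -388295/4 ≈ -97074.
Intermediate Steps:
g(X, w) = -7*w
Z(l, L) = -64*l
P = -40 (P = -4 + 6*(-2 + (-1 - 1*3)) = -4 + 6*(-2 + (-1 - 3)) = -4 + 6*(-2 - 4) = -4 + 6*(-6) = -4 - 36 = -40)
k(u) = -91/4 (k(u) = (-7*13)/4 = (¼)*(-91) = -91/4)
(Z(-12, -78)*23 + k(P)) - 114715 = (-64*(-12)*23 - 91/4) - 114715 = (768*23 - 91/4) - 114715 = (17664 - 91/4) - 114715 = 70565/4 - 114715 = -388295/4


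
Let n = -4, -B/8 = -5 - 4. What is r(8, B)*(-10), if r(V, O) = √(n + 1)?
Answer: -10*I*√3 ≈ -17.32*I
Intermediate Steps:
B = 72 (B = -8*(-5 - 4) = -8*(-9) = 72)
r(V, O) = I*√3 (r(V, O) = √(-4 + 1) = √(-3) = I*√3)
r(8, B)*(-10) = (I*√3)*(-10) = -10*I*√3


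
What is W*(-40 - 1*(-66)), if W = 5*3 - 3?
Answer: 312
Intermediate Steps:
W = 12 (W = 15 - 3 = 12)
W*(-40 - 1*(-66)) = 12*(-40 - 1*(-66)) = 12*(-40 + 66) = 12*26 = 312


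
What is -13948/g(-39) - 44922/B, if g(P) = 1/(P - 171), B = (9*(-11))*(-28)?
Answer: 1353227473/462 ≈ 2.9291e+6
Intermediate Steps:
B = 2772 (B = -99*(-28) = 2772)
g(P) = 1/(-171 + P)
-13948/g(-39) - 44922/B = -13948/(1/(-171 - 39)) - 44922/2772 = -13948/(1/(-210)) - 44922*1/2772 = -13948/(-1/210) - 7487/462 = -13948*(-210) - 7487/462 = 2929080 - 7487/462 = 1353227473/462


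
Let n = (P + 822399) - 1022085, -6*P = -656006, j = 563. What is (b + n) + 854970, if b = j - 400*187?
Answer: 2071144/3 ≈ 6.9038e+5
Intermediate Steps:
P = 328003/3 (P = -⅙*(-656006) = 328003/3 ≈ 1.0933e+5)
b = -74237 (b = 563 - 400*187 = 563 - 74800 = -74237)
n = -271055/3 (n = (328003/3 + 822399) - 1022085 = 2795200/3 - 1022085 = -271055/3 ≈ -90352.)
(b + n) + 854970 = (-74237 - 271055/3) + 854970 = -493766/3 + 854970 = 2071144/3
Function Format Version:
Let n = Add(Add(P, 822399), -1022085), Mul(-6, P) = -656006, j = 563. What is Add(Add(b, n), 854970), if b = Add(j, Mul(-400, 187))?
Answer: Rational(2071144, 3) ≈ 6.9038e+5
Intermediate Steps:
P = Rational(328003, 3) (P = Mul(Rational(-1, 6), -656006) = Rational(328003, 3) ≈ 1.0933e+5)
b = -74237 (b = Add(563, Mul(-400, 187)) = Add(563, -74800) = -74237)
n = Rational(-271055, 3) (n = Add(Add(Rational(328003, 3), 822399), -1022085) = Add(Rational(2795200, 3), -1022085) = Rational(-271055, 3) ≈ -90352.)
Add(Add(b, n), 854970) = Add(Add(-74237, Rational(-271055, 3)), 854970) = Add(Rational(-493766, 3), 854970) = Rational(2071144, 3)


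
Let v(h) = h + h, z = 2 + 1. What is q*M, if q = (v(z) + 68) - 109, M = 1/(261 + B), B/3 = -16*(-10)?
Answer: -35/741 ≈ -0.047233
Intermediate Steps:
z = 3
v(h) = 2*h
B = 480 (B = 3*(-16*(-10)) = 3*160 = 480)
M = 1/741 (M = 1/(261 + 480) = 1/741 ≈ 0.0013495)
q = -35 (q = (2*3 + 68) - 109 = (6 + 68) - 109 = 74 - 109 = -35)
q*M = -35*1/741 = -35/741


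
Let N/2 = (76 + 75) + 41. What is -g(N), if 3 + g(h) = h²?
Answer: -147453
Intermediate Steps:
N = 384 (N = 2*((76 + 75) + 41) = 2*(151 + 41) = 2*192 = 384)
g(h) = -3 + h²
-g(N) = -(-3 + 384²) = -(-3 + 147456) = -1*147453 = -147453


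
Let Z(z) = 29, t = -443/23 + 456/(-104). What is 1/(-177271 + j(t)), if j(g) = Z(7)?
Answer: -1/177242 ≈ -5.6420e-6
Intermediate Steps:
t = -7070/299 (t = -443*1/23 + 456*(-1/104) = -443/23 - 57/13 = -7070/299 ≈ -23.645)
j(g) = 29
1/(-177271 + j(t)) = 1/(-177271 + 29) = 1/(-177242) = -1/177242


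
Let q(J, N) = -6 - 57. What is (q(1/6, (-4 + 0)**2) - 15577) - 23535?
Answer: -39175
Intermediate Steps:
q(J, N) = -63
(q(1/6, (-4 + 0)**2) - 15577) - 23535 = (-63 - 15577) - 23535 = -15640 - 23535 = -39175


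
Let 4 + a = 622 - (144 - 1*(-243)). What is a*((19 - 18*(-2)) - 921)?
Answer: -200046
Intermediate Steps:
a = 231 (a = -4 + (622 - (144 - 1*(-243))) = -4 + (622 - (144 + 243)) = -4 + (622 - 1*387) = -4 + (622 - 387) = -4 + 235 = 231)
a*((19 - 18*(-2)) - 921) = 231*((19 - 18*(-2)) - 921) = 231*((19 + 36) - 921) = 231*(55 - 921) = 231*(-866) = -200046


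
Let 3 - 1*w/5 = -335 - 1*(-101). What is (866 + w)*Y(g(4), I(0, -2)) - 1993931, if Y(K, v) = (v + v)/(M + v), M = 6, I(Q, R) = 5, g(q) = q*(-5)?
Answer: -21912731/11 ≈ -1.9921e+6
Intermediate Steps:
g(q) = -5*q
w = 1185 (w = 15 - 5*(-335 - 1*(-101)) = 15 - 5*(-335 + 101) = 15 - 5*(-234) = 15 + 1170 = 1185)
Y(K, v) = 2*v/(6 + v) (Y(K, v) = (v + v)/(6 + v) = (2*v)/(6 + v) = 2*v/(6 + v))
(866 + w)*Y(g(4), I(0, -2)) - 1993931 = (866 + 1185)*(2*5/(6 + 5)) - 1993931 = 2051*(2*5/11) - 1993931 = 2051*(2*5*(1/11)) - 1993931 = 2051*(10/11) - 1993931 = 20510/11 - 1993931 = -21912731/11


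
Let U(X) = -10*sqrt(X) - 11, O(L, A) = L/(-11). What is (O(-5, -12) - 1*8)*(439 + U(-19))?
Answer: -35524/11 + 830*I*sqrt(19)/11 ≈ -3229.5 + 328.9*I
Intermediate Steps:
O(L, A) = -L/11 (O(L, A) = L*(-1/11) = -L/11)
U(X) = -11 - 10*sqrt(X)
(O(-5, -12) - 1*8)*(439 + U(-19)) = (-1/11*(-5) - 1*8)*(439 + (-11 - 10*I*sqrt(19))) = (5/11 - 8)*(439 + (-11 - 10*I*sqrt(19))) = -83*(439 + (-11 - 10*I*sqrt(19)))/11 = -83*(428 - 10*I*sqrt(19))/11 = -35524/11 + 830*I*sqrt(19)/11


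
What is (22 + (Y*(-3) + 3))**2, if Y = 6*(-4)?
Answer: 9409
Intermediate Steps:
Y = -24
(22 + (Y*(-3) + 3))**2 = (22 + (-24*(-3) + 3))**2 = (22 + (72 + 3))**2 = (22 + 75)**2 = 97**2 = 9409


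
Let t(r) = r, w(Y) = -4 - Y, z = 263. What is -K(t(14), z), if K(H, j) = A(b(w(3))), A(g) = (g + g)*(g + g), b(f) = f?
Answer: -196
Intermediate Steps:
A(g) = 4*g² (A(g) = (2*g)*(2*g) = 4*g²)
K(H, j) = 196 (K(H, j) = 4*(-4 - 1*3)² = 4*(-4 - 3)² = 4*(-7)² = 4*49 = 196)
-K(t(14), z) = -1*196 = -196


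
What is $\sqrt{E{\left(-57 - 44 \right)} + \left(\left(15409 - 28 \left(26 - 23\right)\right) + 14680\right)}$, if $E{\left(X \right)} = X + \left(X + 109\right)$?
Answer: $2 \sqrt{7478} \approx 172.95$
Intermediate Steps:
$E{\left(X \right)} = 109 + 2 X$ ($E{\left(X \right)} = X + \left(109 + X\right) = 109 + 2 X$)
$\sqrt{E{\left(-57 - 44 \right)} + \left(\left(15409 - 28 \left(26 - 23\right)\right) + 14680\right)} = \sqrt{\left(109 + 2 \left(-57 - 44\right)\right) + \left(\left(15409 - 28 \left(26 - 23\right)\right) + 14680\right)} = \sqrt{\left(109 + 2 \left(-57 - 44\right)\right) + \left(\left(15409 - 84\right) + 14680\right)} = \sqrt{\left(109 + 2 \left(-101\right)\right) + \left(\left(15409 - 84\right) + 14680\right)} = \sqrt{\left(109 - 202\right) + \left(15325 + 14680\right)} = \sqrt{-93 + 30005} = \sqrt{29912} = 2 \sqrt{7478}$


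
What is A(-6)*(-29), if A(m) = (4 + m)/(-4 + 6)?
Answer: 29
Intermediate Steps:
A(m) = 2 + m/2 (A(m) = (4 + m)/2 = (4 + m)*(1/2) = 2 + m/2)
A(-6)*(-29) = (2 + (1/2)*(-6))*(-29) = (2 - 3)*(-29) = -1*(-29) = 29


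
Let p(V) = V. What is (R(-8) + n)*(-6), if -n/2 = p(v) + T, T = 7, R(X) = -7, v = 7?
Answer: 210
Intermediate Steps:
n = -28 (n = -2*(7 + 7) = -2*14 = -28)
(R(-8) + n)*(-6) = (-7 - 28)*(-6) = -35*(-6) = 210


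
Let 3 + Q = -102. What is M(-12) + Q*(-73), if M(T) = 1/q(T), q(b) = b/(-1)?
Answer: 91981/12 ≈ 7665.1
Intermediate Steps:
Q = -105 (Q = -3 - 102 = -105)
q(b) = -b (q(b) = b*(-1) = -b)
M(T) = -1/T (M(T) = 1/(-T) = -1/T)
M(-12) + Q*(-73) = -1/(-12) - 105*(-73) = -1*(-1/12) + 7665 = 1/12 + 7665 = 91981/12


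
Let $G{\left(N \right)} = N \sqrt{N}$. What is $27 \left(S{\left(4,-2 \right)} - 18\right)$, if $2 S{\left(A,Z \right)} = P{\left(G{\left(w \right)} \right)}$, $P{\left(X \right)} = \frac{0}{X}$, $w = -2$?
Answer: $-486$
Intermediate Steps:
$G{\left(N \right)} = N^{\frac{3}{2}}$
$P{\left(X \right)} = 0$
$S{\left(A,Z \right)} = 0$ ($S{\left(A,Z \right)} = \frac{1}{2} \cdot 0 = 0$)
$27 \left(S{\left(4,-2 \right)} - 18\right) = 27 \left(0 - 18\right) = 27 \left(-18\right) = -486$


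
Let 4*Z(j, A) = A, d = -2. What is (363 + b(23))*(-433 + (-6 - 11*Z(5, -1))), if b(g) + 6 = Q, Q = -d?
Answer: -626455/4 ≈ -1.5661e+5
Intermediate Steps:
Q = 2 (Q = -1*(-2) = 2)
Z(j, A) = A/4
b(g) = -4 (b(g) = -6 + 2 = -4)
(363 + b(23))*(-433 + (-6 - 11*Z(5, -1))) = (363 - 4)*(-433 + (-6 - 11*(-1)/4)) = 359*(-433 + (-6 - 11*(-¼))) = 359*(-433 + (-6 + 11/4)) = 359*(-433 - 13/4) = 359*(-1745/4) = -626455/4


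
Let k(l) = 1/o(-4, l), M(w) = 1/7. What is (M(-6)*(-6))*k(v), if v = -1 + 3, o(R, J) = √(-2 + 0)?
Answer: 3*I*√2/7 ≈ 0.60609*I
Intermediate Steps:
o(R, J) = I*√2 (o(R, J) = √(-2) = I*√2)
v = 2
M(w) = ⅐
k(l) = -I*√2/2 (k(l) = 1/(I*√2) = -I*√2/2)
(M(-6)*(-6))*k(v) = ((⅐)*(-6))*(-I*√2/2) = -(-3)*I*√2/7 = 3*I*√2/7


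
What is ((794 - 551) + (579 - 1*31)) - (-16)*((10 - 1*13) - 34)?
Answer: 199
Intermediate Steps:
((794 - 551) + (579 - 1*31)) - (-16)*((10 - 1*13) - 34) = (243 + (579 - 31)) - (-16)*((10 - 13) - 34) = (243 + 548) - (-16)*(-3 - 34) = 791 - (-16)*(-37) = 791 - 1*592 = 791 - 592 = 199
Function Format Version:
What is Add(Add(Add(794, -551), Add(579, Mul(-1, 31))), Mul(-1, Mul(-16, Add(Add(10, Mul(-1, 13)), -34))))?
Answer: 199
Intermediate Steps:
Add(Add(Add(794, -551), Add(579, Mul(-1, 31))), Mul(-1, Mul(-16, Add(Add(10, Mul(-1, 13)), -34)))) = Add(Add(243, Add(579, -31)), Mul(-1, Mul(-16, Add(Add(10, -13), -34)))) = Add(Add(243, 548), Mul(-1, Mul(-16, Add(-3, -34)))) = Add(791, Mul(-1, Mul(-16, -37))) = Add(791, Mul(-1, 592)) = Add(791, -592) = 199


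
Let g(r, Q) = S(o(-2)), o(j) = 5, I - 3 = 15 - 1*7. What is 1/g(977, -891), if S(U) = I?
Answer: 1/11 ≈ 0.090909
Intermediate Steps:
I = 11 (I = 3 + (15 - 1*7) = 3 + (15 - 7) = 3 + 8 = 11)
S(U) = 11
g(r, Q) = 11
1/g(977, -891) = 1/11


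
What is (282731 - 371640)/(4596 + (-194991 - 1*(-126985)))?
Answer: 88909/63410 ≈ 1.4021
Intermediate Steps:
(282731 - 371640)/(4596 + (-194991 - 1*(-126985))) = -88909/(4596 + (-194991 + 126985)) = -88909/(4596 - 68006) = -88909/(-63410) = -88909*(-1/63410) = 88909/63410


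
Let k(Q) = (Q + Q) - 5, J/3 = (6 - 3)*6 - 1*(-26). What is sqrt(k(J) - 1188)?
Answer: I*sqrt(929) ≈ 30.479*I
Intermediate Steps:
J = 132 (J = 3*((6 - 3)*6 - 1*(-26)) = 3*(3*6 + 26) = 3*(18 + 26) = 3*44 = 132)
k(Q) = -5 + 2*Q (k(Q) = 2*Q - 5 = -5 + 2*Q)
sqrt(k(J) - 1188) = sqrt((-5 + 2*132) - 1188) = sqrt((-5 + 264) - 1188) = sqrt(259 - 1188) = sqrt(-929) = I*sqrt(929)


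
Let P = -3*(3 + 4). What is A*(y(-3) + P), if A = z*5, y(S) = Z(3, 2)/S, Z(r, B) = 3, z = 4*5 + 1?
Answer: -2310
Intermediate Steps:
z = 21 (z = 20 + 1 = 21)
y(S) = 3/S
P = -21 (P = -3*7 = -21)
A = 105 (A = 21*5 = 105)
A*(y(-3) + P) = 105*(3/(-3) - 21) = 105*(3*(-1/3) - 21) = 105*(-1 - 21) = 105*(-22) = -2310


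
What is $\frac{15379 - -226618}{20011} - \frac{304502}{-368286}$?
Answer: $\frac{47608748332}{3684885573} \approx 12.92$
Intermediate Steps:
$\frac{15379 - -226618}{20011} - \frac{304502}{-368286} = \left(15379 + 226618\right) \frac{1}{20011} - - \frac{152251}{184143} = 241997 \cdot \frac{1}{20011} + \frac{152251}{184143} = \frac{241997}{20011} + \frac{152251}{184143} = \frac{47608748332}{3684885573}$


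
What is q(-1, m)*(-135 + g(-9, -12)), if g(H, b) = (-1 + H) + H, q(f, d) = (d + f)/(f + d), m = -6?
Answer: -154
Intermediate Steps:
q(f, d) = 1 (q(f, d) = (d + f)/(d + f) = 1)
g(H, b) = -1 + 2*H
q(-1, m)*(-135 + g(-9, -12)) = 1*(-135 + (-1 + 2*(-9))) = 1*(-135 + (-1 - 18)) = 1*(-135 - 19) = 1*(-154) = -154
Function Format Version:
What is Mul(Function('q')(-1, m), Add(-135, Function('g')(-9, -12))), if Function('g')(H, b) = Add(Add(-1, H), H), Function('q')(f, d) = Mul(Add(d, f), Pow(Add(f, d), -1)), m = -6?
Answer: -154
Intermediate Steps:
Function('q')(f, d) = 1 (Function('q')(f, d) = Mul(Add(d, f), Pow(Add(d, f), -1)) = 1)
Function('g')(H, b) = Add(-1, Mul(2, H))
Mul(Function('q')(-1, m), Add(-135, Function('g')(-9, -12))) = Mul(1, Add(-135, Add(-1, Mul(2, -9)))) = Mul(1, Add(-135, Add(-1, -18))) = Mul(1, Add(-135, -19)) = Mul(1, -154) = -154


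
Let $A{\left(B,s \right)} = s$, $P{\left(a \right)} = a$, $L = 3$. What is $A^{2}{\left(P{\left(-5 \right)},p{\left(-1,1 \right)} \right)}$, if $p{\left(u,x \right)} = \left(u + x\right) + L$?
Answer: $9$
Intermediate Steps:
$p{\left(u,x \right)} = 3 + u + x$ ($p{\left(u,x \right)} = \left(u + x\right) + 3 = 3 + u + x$)
$A^{2}{\left(P{\left(-5 \right)},p{\left(-1,1 \right)} \right)} = \left(3 - 1 + 1\right)^{2} = 3^{2} = 9$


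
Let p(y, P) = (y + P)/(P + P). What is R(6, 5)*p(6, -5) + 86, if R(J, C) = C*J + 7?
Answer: 823/10 ≈ 82.300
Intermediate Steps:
R(J, C) = 7 + C*J
p(y, P) = (P + y)/(2*P) (p(y, P) = (P + y)/((2*P)) = (P + y)*(1/(2*P)) = (P + y)/(2*P))
R(6, 5)*p(6, -5) + 86 = (7 + 5*6)*((½)*(-5 + 6)/(-5)) + 86 = (7 + 30)*((½)*(-⅕)*1) + 86 = 37*(-⅒) + 86 = -37/10 + 86 = 823/10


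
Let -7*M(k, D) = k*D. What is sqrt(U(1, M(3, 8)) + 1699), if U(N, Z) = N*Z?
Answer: sqrt(83083)/7 ≈ 41.177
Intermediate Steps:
M(k, D) = -D*k/7 (M(k, D) = -k*D/7 = -D*k/7)
sqrt(U(1, M(3, 8)) + 1699) = sqrt(1*(-1/7*8*3) + 1699) = sqrt(1*(-24/7) + 1699) = sqrt(-24/7 + 1699) = sqrt(11869/7) = sqrt(83083)/7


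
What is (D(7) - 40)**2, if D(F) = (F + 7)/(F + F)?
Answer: 1521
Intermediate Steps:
D(F) = (7 + F)/(2*F) (D(F) = (7 + F)/((2*F)) = (7 + F)*(1/(2*F)) = (7 + F)/(2*F))
(D(7) - 40)**2 = ((1/2)*(7 + 7)/7 - 40)**2 = ((1/2)*(1/7)*14 - 40)**2 = (1 - 40)**2 = (-39)**2 = 1521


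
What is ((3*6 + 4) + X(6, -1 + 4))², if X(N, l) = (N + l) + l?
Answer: 1156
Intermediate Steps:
X(N, l) = N + 2*l
((3*6 + 4) + X(6, -1 + 4))² = ((3*6 + 4) + (6 + 2*(-1 + 4)))² = ((18 + 4) + (6 + 2*3))² = (22 + (6 + 6))² = (22 + 12)² = 34² = 1156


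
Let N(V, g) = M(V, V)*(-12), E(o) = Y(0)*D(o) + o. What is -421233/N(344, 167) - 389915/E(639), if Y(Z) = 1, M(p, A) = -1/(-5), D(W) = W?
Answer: 447833315/2556 ≈ 1.7521e+5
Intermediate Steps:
M(p, A) = 1/5 (M(p, A) = -1*(-1/5) = 1/5)
E(o) = 2*o (E(o) = 1*o + o = o + o = 2*o)
N(V, g) = -12/5 (N(V, g) = (1/5)*(-12) = -12/5)
-421233/N(344, 167) - 389915/E(639) = -421233/(-12/5) - 389915/(2*639) = -421233*(-5/12) - 389915/1278 = 702055/4 - 389915*1/1278 = 702055/4 - 389915/1278 = 447833315/2556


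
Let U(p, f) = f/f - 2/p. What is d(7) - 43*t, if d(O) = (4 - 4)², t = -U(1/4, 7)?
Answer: -301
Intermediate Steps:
U(p, f) = 1 - 2/p
t = 7 (t = -(-2 + 1/4)/(1/4) = -(-2 + ¼)/¼ = -4*(-7)/4 = -1*(-7) = 7)
d(O) = 0 (d(O) = 0² = 0)
d(7) - 43*t = 0 - 43*7 = 0 - 301 = -301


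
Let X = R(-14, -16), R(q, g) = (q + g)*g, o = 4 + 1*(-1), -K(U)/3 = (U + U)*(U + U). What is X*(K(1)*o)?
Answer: -17280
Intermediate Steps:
K(U) = -12*U² (K(U) = -3*(U + U)*(U + U) = -3*2*U*2*U = -12*U²)
o = 3 (o = 4 - 1 = 3)
R(q, g) = g*(g + q) (R(q, g) = (g + q)*g = g*(g + q))
X = 480 (X = -16*(-16 - 14) = -16*(-30) = 480)
X*(K(1)*o) = 480*(-12*1²*3) = 480*(-12*1*3) = 480*(-12*3) = 480*(-36) = -17280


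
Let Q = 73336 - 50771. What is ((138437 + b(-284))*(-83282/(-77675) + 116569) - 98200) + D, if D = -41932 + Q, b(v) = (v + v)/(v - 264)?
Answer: 171728019564954602/10641475 ≈ 1.6138e+10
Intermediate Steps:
b(v) = 2*v/(-264 + v) (b(v) = (2*v)/(-264 + v) = 2*v/(-264 + v))
Q = 22565
D = -19367 (D = -41932 + 22565 = -19367)
((138437 + b(-284))*(-83282/(-77675) + 116569) - 98200) + D = ((138437 + 2*(-284)/(-264 - 284))*(-83282/(-77675) + 116569) - 98200) - 19367 = ((138437 + 2*(-284)/(-548))*(-83282*(-1/77675) + 116569) - 98200) - 19367 = ((138437 + 2*(-284)*(-1/548))*(83282/77675 + 116569) - 98200) - 19367 = ((138437 + 142/137)*(9054580357/77675) - 98200) - 19367 = ((18966011/137)*(9054580357/77675) - 98200) - 19367 = (171729270651245927/10641475 - 98200) - 19367 = 171728225658400927/10641475 - 19367 = 171728019564954602/10641475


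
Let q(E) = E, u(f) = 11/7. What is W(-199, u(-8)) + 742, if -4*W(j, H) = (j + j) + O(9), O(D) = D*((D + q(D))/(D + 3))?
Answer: 6705/8 ≈ 838.13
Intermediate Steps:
u(f) = 11/7 (u(f) = 11*(⅐) = 11/7)
O(D) = 2*D²/(3 + D) (O(D) = D*((D + D)/(D + 3)) = D*((2*D)/(3 + D)) = D*(2*D/(3 + D)) = 2*D²/(3 + D))
W(j, H) = -27/8 - j/2 (W(j, H) = -((j + j) + 2*9²/(3 + 9))/4 = -(2*j + 2*81/12)/4 = -(2*j + 2*81*(1/12))/4 = -(2*j + 27/2)/4 = -(27/2 + 2*j)/4 = -27/8 - j/2)
W(-199, u(-8)) + 742 = (-27/8 - ½*(-199)) + 742 = (-27/8 + 199/2) + 742 = 769/8 + 742 = 6705/8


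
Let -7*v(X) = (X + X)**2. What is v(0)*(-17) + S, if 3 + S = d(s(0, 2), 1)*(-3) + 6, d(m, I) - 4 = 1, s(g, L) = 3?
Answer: -12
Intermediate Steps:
d(m, I) = 5 (d(m, I) = 4 + 1 = 5)
S = -12 (S = -3 + (5*(-3) + 6) = -3 + (-15 + 6) = -3 - 9 = -12)
v(X) = -4*X**2/7 (v(X) = -(X + X)**2/7 = -4*X**2/7)
v(0)*(-17) + S = -4/7*0**2*(-17) - 12 = -4/7*0*(-17) - 12 = 0*(-17) - 12 = 0 - 12 = -12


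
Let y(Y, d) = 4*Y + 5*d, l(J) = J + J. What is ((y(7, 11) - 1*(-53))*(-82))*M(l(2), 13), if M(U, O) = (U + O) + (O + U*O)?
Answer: -914464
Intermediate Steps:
l(J) = 2*J
M(U, O) = U + 2*O + O*U (M(U, O) = (O + U) + (O + O*U) = U + 2*O + O*U)
((y(7, 11) - 1*(-53))*(-82))*M(l(2), 13) = (((4*7 + 5*11) - 1*(-53))*(-82))*(2*2 + 2*13 + 13*(2*2)) = (((28 + 55) + 53)*(-82))*(4 + 26 + 13*4) = ((83 + 53)*(-82))*(4 + 26 + 52) = (136*(-82))*82 = -11152*82 = -914464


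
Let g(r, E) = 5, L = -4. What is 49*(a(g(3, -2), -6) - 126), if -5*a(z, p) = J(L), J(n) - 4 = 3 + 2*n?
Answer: -30821/5 ≈ -6164.2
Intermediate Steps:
J(n) = 7 + 2*n (J(n) = 4 + (3 + 2*n) = 7 + 2*n)
a(z, p) = ⅕ (a(z, p) = -(7 + 2*(-4))/5 = -(7 - 8)/5 = -⅕*(-1) = ⅕)
49*(a(g(3, -2), -6) - 126) = 49*(⅕ - 126) = 49*(-629/5) = -30821/5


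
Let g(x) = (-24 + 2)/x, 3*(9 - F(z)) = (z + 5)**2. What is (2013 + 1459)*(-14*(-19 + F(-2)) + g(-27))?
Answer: 17137792/27 ≈ 6.3473e+5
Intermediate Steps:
F(z) = 9 - (5 + z)**2/3 (F(z) = 9 - (z + 5)**2/3 = 9 - (5 + z)**2/3)
g(x) = -22/x
(2013 + 1459)*(-14*(-19 + F(-2)) + g(-27)) = (2013 + 1459)*(-14*(-19 + (9 - (5 - 2)**2/3)) - 22/(-27)) = 3472*(-14*(-19 + (9 - 1/3*3**2)) - 22*(-1/27)) = 3472*(-14*(-19 + (9 - 1/3*9)) + 22/27) = 3472*(-14*(-19 + (9 - 3)) + 22/27) = 3472*(-14*(-19 + 6) + 22/27) = 3472*(-14*(-13) + 22/27) = 3472*(182 + 22/27) = 3472*(4936/27) = 17137792/27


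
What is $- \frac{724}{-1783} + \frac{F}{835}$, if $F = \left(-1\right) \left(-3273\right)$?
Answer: $\frac{6440299}{1488805} \approx 4.3258$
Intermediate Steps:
$F = 3273$
$- \frac{724}{-1783} + \frac{F}{835} = - \frac{724}{-1783} + \frac{3273}{835} = \left(-724\right) \left(- \frac{1}{1783}\right) + 3273 \cdot \frac{1}{835} = \frac{724}{1783} + \frac{3273}{835} = \frac{6440299}{1488805}$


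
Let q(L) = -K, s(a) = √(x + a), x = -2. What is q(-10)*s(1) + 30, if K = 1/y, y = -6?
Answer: 30 + I/6 ≈ 30.0 + 0.16667*I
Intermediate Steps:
s(a) = √(-2 + a)
K = -⅙ (K = 1/(-6) = -⅙ ≈ -0.16667)
q(L) = ⅙ (q(L) = -1*(-⅙) = ⅙)
q(-10)*s(1) + 30 = √(-2 + 1)/6 + 30 = √(-1)/6 + 30 = I/6 + 30 = 30 + I/6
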